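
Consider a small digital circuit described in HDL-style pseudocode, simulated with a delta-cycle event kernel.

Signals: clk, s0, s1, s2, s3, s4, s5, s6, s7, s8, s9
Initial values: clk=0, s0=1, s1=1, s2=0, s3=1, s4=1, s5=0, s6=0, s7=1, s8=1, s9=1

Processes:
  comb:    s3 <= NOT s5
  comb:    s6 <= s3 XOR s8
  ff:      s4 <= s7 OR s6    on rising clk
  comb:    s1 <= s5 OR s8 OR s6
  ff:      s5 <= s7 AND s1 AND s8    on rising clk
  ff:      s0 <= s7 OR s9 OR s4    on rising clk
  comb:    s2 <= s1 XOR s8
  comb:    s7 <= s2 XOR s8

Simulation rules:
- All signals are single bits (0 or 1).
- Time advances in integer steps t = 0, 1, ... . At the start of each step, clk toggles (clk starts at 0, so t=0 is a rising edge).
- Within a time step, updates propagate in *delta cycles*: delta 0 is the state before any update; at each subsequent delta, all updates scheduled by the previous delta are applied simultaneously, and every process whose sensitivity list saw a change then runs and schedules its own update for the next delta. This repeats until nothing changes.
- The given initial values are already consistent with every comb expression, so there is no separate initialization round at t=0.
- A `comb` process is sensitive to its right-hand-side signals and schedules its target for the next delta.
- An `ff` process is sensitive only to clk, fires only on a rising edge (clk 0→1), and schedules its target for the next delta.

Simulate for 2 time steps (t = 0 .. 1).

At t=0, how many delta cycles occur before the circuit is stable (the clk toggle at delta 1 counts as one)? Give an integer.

4

t0.Δ0 s4=1 s8=1 s3=1 s2=0 s0=1 s6=0 s5=0 s1=1 s7=1 clk=0 s9=1
t0.Δ1 s4=1 s8=1 s3=1 s2=0 s0=1 s6=0 s5=0 s1=1 s7=1 clk=1 s9=1
t0.Δ2 s4=1 s8=1 s3=1 s2=0 s0=1 s6=0 s5=1 s1=1 s7=1 clk=1 s9=1
t0.Δ3 s4=1 s8=1 s3=0 s2=0 s0=1 s6=0 s5=1 s1=1 s7=1 clk=1 s9=1
t0.Δ4 s4=1 s8=1 s3=0 s2=0 s0=1 s6=1 s5=1 s1=1 s7=1 clk=1 s9=1
t1.Δ0 s4=1 s8=1 s3=0 s2=0 s0=1 s6=1 s5=1 s1=1 s7=1 clk=1 s9=1
t1.Δ1 s4=1 s8=1 s3=0 s2=0 s0=1 s6=1 s5=1 s1=1 s7=1 clk=0 s9=1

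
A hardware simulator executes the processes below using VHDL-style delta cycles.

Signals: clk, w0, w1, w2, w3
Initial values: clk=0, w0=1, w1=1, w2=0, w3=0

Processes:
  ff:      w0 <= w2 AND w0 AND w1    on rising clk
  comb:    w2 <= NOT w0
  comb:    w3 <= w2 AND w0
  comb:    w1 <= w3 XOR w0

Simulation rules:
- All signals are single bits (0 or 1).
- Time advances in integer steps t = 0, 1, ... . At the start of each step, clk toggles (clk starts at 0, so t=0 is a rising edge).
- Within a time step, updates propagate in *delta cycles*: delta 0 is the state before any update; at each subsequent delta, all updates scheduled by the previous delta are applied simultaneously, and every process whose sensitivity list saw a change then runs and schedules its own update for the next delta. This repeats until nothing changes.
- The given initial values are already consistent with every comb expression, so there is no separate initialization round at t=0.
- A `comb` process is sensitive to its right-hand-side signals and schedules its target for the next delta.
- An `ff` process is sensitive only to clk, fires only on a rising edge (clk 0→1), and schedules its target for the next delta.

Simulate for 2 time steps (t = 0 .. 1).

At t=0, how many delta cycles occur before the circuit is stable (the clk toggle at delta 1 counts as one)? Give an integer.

3

[bits: w2,clk,w0,w1,w3]
t=0: Δ0=00110 Δ1=01110 Δ2=01010 Δ3=11000 | 3Δ
t=1: Δ0=11000 Δ1=10000 | 1Δ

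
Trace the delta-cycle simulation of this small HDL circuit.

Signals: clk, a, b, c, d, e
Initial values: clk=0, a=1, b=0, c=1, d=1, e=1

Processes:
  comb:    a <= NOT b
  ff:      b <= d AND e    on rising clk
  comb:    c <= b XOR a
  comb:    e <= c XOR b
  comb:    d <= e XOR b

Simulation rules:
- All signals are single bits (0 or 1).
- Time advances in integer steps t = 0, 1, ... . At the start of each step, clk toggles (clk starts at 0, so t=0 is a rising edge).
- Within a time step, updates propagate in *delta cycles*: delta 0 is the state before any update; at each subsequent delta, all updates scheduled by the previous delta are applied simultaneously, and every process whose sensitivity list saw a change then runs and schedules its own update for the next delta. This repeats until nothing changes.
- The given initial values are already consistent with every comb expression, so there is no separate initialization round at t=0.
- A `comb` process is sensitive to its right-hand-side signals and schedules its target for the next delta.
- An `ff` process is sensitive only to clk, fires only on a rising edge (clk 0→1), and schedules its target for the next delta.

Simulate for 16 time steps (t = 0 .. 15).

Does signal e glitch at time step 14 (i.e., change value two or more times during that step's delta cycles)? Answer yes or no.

yes

t=0 Δ0: b=0 e=1 d=1 c=1 clk=0 a=1
  Δ1: clk:0→1
  Δ2: b:0→1
  Δ3: e:1→0, d:1→0, c:1→0, a:1→0
  Δ4: e:0→1, d:0→1, c:0→1
  Δ5: e:1→0, d:1→0
  Δ6: d:0→1
  (6Δ to stable)
t=1 Δ0: b=1 e=0 d=1 c=1 clk=1 a=0
  Δ1: clk:1→0
  (1Δ to stable)
t=2 Δ0: b=1 e=0 d=1 c=1 clk=0 a=0
  Δ1: clk:0→1
  Δ2: b:1→0
  Δ3: e:0→1, d:1→0, c:1→0, a:0→1
  Δ4: e:1→0, d:0→1, c:0→1
  Δ5: e:0→1, d:1→0
  Δ6: d:0→1
  (6Δ to stable)
t=3 Δ0: b=0 e=1 d=1 c=1 clk=1 a=1
  Δ1: clk:1→0
  (1Δ to stable)
t=4 Δ0: b=0 e=1 d=1 c=1 clk=0 a=1
  Δ1: clk:0→1
  Δ2: b:0→1
  Δ3: e:1→0, d:1→0, c:1→0, a:1→0
  Δ4: e:0→1, d:0→1, c:0→1
  Δ5: e:1→0, d:1→0
  Δ6: d:0→1
  (6Δ to stable)
t=5 Δ0: b=1 e=0 d=1 c=1 clk=1 a=0
  Δ1: clk:1→0
  (1Δ to stable)
t=6 Δ0: b=1 e=0 d=1 c=1 clk=0 a=0
  Δ1: clk:0→1
  Δ2: b:1→0
  Δ3: e:0→1, d:1→0, c:1→0, a:0→1
  Δ4: e:1→0, d:0→1, c:0→1
  Δ5: e:0→1, d:1→0
  Δ6: d:0→1
  (6Δ to stable)
t=7 Δ0: b=0 e=1 d=1 c=1 clk=1 a=1
  Δ1: clk:1→0
  (1Δ to stable)
t=8 Δ0: b=0 e=1 d=1 c=1 clk=0 a=1
  Δ1: clk:0→1
  Δ2: b:0→1
  Δ3: e:1→0, d:1→0, c:1→0, a:1→0
  Δ4: e:0→1, d:0→1, c:0→1
  Δ5: e:1→0, d:1→0
  Δ6: d:0→1
  (6Δ to stable)
t=9 Δ0: b=1 e=0 d=1 c=1 clk=1 a=0
  Δ1: clk:1→0
  (1Δ to stable)
t=10 Δ0: b=1 e=0 d=1 c=1 clk=0 a=0
  Δ1: clk:0→1
  Δ2: b:1→0
  Δ3: e:0→1, d:1→0, c:1→0, a:0→1
  Δ4: e:1→0, d:0→1, c:0→1
  Δ5: e:0→1, d:1→0
  Δ6: d:0→1
  (6Δ to stable)
t=11 Δ0: b=0 e=1 d=1 c=1 clk=1 a=1
  Δ1: clk:1→0
  (1Δ to stable)
t=12 Δ0: b=0 e=1 d=1 c=1 clk=0 a=1
  Δ1: clk:0→1
  Δ2: b:0→1
  Δ3: e:1→0, d:1→0, c:1→0, a:1→0
  Δ4: e:0→1, d:0→1, c:0→1
  Δ5: e:1→0, d:1→0
  Δ6: d:0→1
  (6Δ to stable)
t=13 Δ0: b=1 e=0 d=1 c=1 clk=1 a=0
  Δ1: clk:1→0
  (1Δ to stable)
t=14 Δ0: b=1 e=0 d=1 c=1 clk=0 a=0
  Δ1: clk:0→1
  Δ2: b:1→0
  Δ3: e:0→1, d:1→0, c:1→0, a:0→1
  Δ4: e:1→0, d:0→1, c:0→1
  Δ5: e:0→1, d:1→0
  Δ6: d:0→1
  (6Δ to stable)
t=15 Δ0: b=0 e=1 d=1 c=1 clk=1 a=1
  Δ1: clk:1→0
  (1Δ to stable)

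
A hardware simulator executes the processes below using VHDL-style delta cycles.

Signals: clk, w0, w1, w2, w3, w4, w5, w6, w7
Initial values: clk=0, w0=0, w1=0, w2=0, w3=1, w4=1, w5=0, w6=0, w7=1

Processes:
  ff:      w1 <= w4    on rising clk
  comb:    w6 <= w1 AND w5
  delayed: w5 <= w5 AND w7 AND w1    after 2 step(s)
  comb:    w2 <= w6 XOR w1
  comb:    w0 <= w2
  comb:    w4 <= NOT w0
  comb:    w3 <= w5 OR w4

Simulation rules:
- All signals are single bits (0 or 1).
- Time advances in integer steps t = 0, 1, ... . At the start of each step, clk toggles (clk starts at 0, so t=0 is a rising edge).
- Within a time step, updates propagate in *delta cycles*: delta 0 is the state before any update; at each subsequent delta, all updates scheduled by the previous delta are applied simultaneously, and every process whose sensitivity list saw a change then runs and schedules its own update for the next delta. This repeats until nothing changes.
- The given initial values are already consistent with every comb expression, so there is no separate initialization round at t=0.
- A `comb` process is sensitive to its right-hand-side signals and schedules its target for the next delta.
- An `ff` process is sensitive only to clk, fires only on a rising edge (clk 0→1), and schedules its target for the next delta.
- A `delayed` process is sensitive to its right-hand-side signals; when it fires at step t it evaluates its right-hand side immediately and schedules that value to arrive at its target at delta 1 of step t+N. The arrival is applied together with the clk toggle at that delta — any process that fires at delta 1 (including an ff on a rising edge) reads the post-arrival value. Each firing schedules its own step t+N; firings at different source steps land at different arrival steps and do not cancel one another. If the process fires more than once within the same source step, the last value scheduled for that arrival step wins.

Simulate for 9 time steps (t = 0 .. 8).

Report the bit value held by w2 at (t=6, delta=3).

[bits: w6,w2,w1,clk,w4,w5,w7,w0,w3]
t=0: Δ0=000010101 Δ1=000110101 Δ2=001110101 Δ3=011110101 Δ4=011110111 Δ5=011100111 Δ6=011100110 | 6Δ
t=1: Δ0=011100110 Δ1=011000110 | 1Δ
t=2: Δ0=011000110 Δ1=011100110 Δ2=010100110 Δ3=000100110 Δ4=000100100 Δ5=000110100 Δ6=000110101 | 6Δ
t=3: Δ0=000110101 Δ1=000010101 | 1Δ
t=4: Δ0=000010101 Δ1=000110101 Δ2=001110101 Δ3=011110101 Δ4=011110111 Δ5=011100111 Δ6=011100110 | 6Δ
t=5: Δ0=011100110 Δ1=011000110 | 1Δ
t=6: Δ0=011000110 Δ1=011100110 Δ2=010100110 Δ3=000100110 Δ4=000100100 Δ5=000110100 Δ6=000110101 | 6Δ
t=7: Δ0=000110101 Δ1=000010101 | 1Δ
t=8: Δ0=000010101 Δ1=000110101 Δ2=001110101 Δ3=011110101 Δ4=011110111 Δ5=011100111 Δ6=011100110 | 6Δ

0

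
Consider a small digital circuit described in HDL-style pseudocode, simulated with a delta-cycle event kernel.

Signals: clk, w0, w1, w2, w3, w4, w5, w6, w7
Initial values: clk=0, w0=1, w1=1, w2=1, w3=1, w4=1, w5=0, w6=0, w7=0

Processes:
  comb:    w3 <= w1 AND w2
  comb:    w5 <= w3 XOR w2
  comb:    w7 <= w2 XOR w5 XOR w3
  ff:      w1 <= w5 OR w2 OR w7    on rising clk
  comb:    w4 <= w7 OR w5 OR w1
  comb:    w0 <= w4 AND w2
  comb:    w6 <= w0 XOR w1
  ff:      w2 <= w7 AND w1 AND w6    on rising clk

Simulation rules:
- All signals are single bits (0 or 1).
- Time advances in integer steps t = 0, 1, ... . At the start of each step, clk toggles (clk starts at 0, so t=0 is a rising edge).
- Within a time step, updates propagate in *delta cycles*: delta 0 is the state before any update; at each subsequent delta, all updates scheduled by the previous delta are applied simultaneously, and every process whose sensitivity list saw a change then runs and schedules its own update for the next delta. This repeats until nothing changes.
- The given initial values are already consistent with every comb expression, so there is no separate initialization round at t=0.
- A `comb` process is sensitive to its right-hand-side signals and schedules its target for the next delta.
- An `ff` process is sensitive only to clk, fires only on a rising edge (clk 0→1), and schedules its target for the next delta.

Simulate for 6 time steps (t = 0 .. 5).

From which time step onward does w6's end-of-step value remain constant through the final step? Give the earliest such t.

2

t=0 Δ0: w5=0 w4=1 w0=1 w6=0 w3=1 clk=0 w2=1 w1=1 w7=0
  Δ1: clk:0→1
  Δ2: w2:1→0
  Δ3: w5:0→1, w0:1→0, w3:1→0, w7:0→1
  Δ4: w5:1→0, w6:0→1
  Δ5: w7:1→0
  (5Δ to stable)
t=1 Δ0: w5=0 w4=1 w0=0 w6=1 w3=0 clk=1 w2=0 w1=1 w7=0
  Δ1: clk:1→0
  (1Δ to stable)
t=2 Δ0: w5=0 w4=1 w0=0 w6=1 w3=0 clk=0 w2=0 w1=1 w7=0
  Δ1: clk:0→1
  Δ2: w1:1→0
  Δ3: w4:1→0, w6:1→0
  (3Δ to stable)
t=3 Δ0: w5=0 w4=0 w0=0 w6=0 w3=0 clk=1 w2=0 w1=0 w7=0
  Δ1: clk:1→0
  (1Δ to stable)
t=4 Δ0: w5=0 w4=0 w0=0 w6=0 w3=0 clk=0 w2=0 w1=0 w7=0
  Δ1: clk:0→1
  (1Δ to stable)
t=5 Δ0: w5=0 w4=0 w0=0 w6=0 w3=0 clk=1 w2=0 w1=0 w7=0
  Δ1: clk:1→0
  (1Δ to stable)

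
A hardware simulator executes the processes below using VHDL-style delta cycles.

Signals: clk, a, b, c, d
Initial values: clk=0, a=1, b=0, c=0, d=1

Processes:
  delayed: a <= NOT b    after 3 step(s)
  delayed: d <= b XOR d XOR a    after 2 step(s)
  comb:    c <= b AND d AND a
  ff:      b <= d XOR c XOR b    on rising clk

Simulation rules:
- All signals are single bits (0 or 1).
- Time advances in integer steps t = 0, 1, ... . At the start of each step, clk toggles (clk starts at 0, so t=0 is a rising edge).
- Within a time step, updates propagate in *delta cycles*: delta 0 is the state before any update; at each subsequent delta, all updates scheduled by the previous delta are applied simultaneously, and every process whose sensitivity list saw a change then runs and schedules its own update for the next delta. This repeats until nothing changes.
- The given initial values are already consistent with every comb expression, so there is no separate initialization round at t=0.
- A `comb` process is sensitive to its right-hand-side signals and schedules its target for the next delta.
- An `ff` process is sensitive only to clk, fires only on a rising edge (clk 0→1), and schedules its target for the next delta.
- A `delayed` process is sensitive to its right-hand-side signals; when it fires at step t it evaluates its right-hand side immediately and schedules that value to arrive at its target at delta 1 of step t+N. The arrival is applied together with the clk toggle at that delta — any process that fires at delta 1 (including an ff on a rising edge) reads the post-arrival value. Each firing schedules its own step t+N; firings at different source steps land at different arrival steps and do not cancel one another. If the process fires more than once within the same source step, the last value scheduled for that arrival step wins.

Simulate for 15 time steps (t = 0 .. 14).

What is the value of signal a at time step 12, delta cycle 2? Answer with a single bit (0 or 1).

0

t0.Δ0 clk=0 b=0 d=1 a=1 c=0
t0.Δ1 clk=1 b=0 d=1 a=1 c=0
t0.Δ2 clk=1 b=1 d=1 a=1 c=0
t0.Δ3 clk=1 b=1 d=1 a=1 c=1
t1.Δ0 clk=1 b=1 d=1 a=1 c=1
t1.Δ1 clk=0 b=1 d=1 a=1 c=1
t2.Δ0 clk=0 b=1 d=1 a=1 c=1
t2.Δ1 clk=1 b=1 d=1 a=1 c=1
t3.Δ0 clk=1 b=1 d=1 a=1 c=1
t3.Δ1 clk=0 b=1 d=1 a=0 c=1
t3.Δ2 clk=0 b=1 d=1 a=0 c=0
t4.Δ0 clk=0 b=1 d=1 a=0 c=0
t4.Δ1 clk=1 b=1 d=1 a=0 c=0
t4.Δ2 clk=1 b=0 d=1 a=0 c=0
t5.Δ0 clk=1 b=0 d=1 a=0 c=0
t5.Δ1 clk=0 b=0 d=0 a=0 c=0
t6.Δ0 clk=0 b=0 d=0 a=0 c=0
t6.Δ1 clk=1 b=0 d=1 a=0 c=0
t6.Δ2 clk=1 b=1 d=1 a=0 c=0
t7.Δ0 clk=1 b=1 d=1 a=0 c=0
t7.Δ1 clk=0 b=1 d=0 a=1 c=0
t8.Δ0 clk=0 b=1 d=0 a=1 c=0
t8.Δ1 clk=1 b=1 d=0 a=1 c=0
t9.Δ0 clk=1 b=1 d=0 a=1 c=0
t9.Δ1 clk=0 b=1 d=0 a=0 c=0
t10.Δ0 clk=0 b=1 d=0 a=0 c=0
t10.Δ1 clk=1 b=1 d=0 a=0 c=0
t11.Δ0 clk=1 b=1 d=0 a=0 c=0
t11.Δ1 clk=0 b=1 d=1 a=0 c=0
t12.Δ0 clk=0 b=1 d=1 a=0 c=0
t12.Δ1 clk=1 b=1 d=1 a=0 c=0
t12.Δ2 clk=1 b=0 d=1 a=0 c=0
t13.Δ0 clk=1 b=0 d=1 a=0 c=0
t13.Δ1 clk=0 b=0 d=0 a=0 c=0
t14.Δ0 clk=0 b=0 d=0 a=0 c=0
t14.Δ1 clk=1 b=0 d=1 a=0 c=0
t14.Δ2 clk=1 b=1 d=1 a=0 c=0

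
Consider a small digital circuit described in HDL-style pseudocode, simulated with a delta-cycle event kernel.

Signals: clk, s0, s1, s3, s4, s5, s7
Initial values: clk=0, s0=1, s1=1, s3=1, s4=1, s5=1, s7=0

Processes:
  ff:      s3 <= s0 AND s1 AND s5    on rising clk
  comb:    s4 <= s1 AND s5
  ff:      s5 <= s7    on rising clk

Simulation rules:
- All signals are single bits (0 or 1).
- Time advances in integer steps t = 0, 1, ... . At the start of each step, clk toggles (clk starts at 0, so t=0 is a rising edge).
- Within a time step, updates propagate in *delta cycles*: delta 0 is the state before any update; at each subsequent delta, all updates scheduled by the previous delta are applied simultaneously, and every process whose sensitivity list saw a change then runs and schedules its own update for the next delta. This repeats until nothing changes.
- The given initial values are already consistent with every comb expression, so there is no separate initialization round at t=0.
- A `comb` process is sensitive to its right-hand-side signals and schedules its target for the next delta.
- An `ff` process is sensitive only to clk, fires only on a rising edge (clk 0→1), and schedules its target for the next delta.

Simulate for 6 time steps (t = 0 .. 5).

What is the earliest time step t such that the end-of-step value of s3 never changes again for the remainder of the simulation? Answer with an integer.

[bits: clk,s3,s0,s1,s7,s4,s5]
t=0: Δ0=0111011 Δ1=1111011 Δ2=1111010 Δ3=1111000 | 3Δ
t=1: Δ0=1111000 Δ1=0111000 | 1Δ
t=2: Δ0=0111000 Δ1=1111000 Δ2=1011000 | 2Δ
t=3: Δ0=1011000 Δ1=0011000 | 1Δ
t=4: Δ0=0011000 Δ1=1011000 | 1Δ
t=5: Δ0=1011000 Δ1=0011000 | 1Δ

2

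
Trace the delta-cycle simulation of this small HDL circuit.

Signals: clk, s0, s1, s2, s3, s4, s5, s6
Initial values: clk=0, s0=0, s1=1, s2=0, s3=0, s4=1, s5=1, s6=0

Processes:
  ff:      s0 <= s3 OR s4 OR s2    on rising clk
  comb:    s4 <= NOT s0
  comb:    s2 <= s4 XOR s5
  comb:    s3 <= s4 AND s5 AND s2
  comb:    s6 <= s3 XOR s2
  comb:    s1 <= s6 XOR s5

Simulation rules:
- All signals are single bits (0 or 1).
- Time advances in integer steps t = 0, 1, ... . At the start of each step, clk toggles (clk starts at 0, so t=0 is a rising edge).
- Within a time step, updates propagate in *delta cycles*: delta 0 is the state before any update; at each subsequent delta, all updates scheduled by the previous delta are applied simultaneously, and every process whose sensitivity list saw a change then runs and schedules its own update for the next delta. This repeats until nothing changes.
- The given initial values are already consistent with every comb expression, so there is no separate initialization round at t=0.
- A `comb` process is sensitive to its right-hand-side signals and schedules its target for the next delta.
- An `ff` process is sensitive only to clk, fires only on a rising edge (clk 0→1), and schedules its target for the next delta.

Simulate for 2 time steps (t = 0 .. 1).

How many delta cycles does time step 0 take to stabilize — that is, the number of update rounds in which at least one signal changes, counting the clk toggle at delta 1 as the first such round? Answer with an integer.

t0.Δ0 s5=1 s1=1 s4=1 s6=0 clk=0 s2=0 s0=0 s3=0
t0.Δ1 s5=1 s1=1 s4=1 s6=0 clk=1 s2=0 s0=0 s3=0
t0.Δ2 s5=1 s1=1 s4=1 s6=0 clk=1 s2=0 s0=1 s3=0
t0.Δ3 s5=1 s1=1 s4=0 s6=0 clk=1 s2=0 s0=1 s3=0
t0.Δ4 s5=1 s1=1 s4=0 s6=0 clk=1 s2=1 s0=1 s3=0
t0.Δ5 s5=1 s1=1 s4=0 s6=1 clk=1 s2=1 s0=1 s3=0
t0.Δ6 s5=1 s1=0 s4=0 s6=1 clk=1 s2=1 s0=1 s3=0
t1.Δ0 s5=1 s1=0 s4=0 s6=1 clk=1 s2=1 s0=1 s3=0
t1.Δ1 s5=1 s1=0 s4=0 s6=1 clk=0 s2=1 s0=1 s3=0

6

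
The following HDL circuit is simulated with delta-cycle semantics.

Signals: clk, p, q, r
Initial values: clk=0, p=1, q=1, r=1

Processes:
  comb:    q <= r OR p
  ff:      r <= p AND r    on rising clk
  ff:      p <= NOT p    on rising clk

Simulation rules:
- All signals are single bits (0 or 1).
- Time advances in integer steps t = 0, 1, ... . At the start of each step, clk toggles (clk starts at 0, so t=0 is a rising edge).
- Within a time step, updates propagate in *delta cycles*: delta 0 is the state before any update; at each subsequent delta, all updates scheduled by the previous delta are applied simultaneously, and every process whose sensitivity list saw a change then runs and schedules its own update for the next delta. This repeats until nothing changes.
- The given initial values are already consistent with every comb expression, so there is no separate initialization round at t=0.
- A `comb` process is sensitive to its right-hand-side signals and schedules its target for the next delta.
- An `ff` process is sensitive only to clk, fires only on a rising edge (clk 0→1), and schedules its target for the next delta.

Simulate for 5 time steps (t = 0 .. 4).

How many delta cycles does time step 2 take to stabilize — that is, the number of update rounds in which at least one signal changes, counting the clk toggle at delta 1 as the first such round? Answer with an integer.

t0.Δ0 q=1 p=1 r=1 clk=0
t0.Δ1 q=1 p=1 r=1 clk=1
t0.Δ2 q=1 p=0 r=1 clk=1
t1.Δ0 q=1 p=0 r=1 clk=1
t1.Δ1 q=1 p=0 r=1 clk=0
t2.Δ0 q=1 p=0 r=1 clk=0
t2.Δ1 q=1 p=0 r=1 clk=1
t2.Δ2 q=1 p=1 r=0 clk=1
t3.Δ0 q=1 p=1 r=0 clk=1
t3.Δ1 q=1 p=1 r=0 clk=0
t4.Δ0 q=1 p=1 r=0 clk=0
t4.Δ1 q=1 p=1 r=0 clk=1
t4.Δ2 q=1 p=0 r=0 clk=1
t4.Δ3 q=0 p=0 r=0 clk=1

2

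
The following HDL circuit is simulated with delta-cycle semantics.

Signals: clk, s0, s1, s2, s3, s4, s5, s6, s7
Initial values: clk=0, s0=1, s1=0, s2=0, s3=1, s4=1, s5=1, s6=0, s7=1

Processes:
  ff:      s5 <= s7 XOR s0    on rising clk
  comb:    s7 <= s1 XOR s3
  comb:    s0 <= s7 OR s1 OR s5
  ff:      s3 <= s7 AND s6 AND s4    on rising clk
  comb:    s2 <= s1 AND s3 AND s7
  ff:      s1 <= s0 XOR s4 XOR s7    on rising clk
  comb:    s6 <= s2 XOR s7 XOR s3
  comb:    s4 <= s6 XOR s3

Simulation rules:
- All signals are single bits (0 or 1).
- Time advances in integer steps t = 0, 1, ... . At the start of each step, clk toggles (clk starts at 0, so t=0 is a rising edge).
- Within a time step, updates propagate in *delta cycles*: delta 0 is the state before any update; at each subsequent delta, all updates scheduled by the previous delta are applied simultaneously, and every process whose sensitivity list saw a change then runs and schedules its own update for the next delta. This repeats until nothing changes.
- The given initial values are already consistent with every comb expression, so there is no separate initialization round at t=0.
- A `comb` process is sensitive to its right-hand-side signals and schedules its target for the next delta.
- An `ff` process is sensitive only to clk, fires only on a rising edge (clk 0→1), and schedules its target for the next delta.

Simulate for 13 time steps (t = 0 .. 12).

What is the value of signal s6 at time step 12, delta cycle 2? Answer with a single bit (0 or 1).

t0.Δ0 s3=1 s2=0 s1=0 s5=1 s4=1 s6=0 s0=1 clk=0 s7=1
t0.Δ1 s3=1 s2=0 s1=0 s5=1 s4=1 s6=0 s0=1 clk=1 s7=1
t0.Δ2 s3=0 s2=0 s1=1 s5=0 s4=1 s6=0 s0=1 clk=1 s7=1
t0.Δ3 s3=0 s2=0 s1=1 s5=0 s4=0 s6=1 s0=1 clk=1 s7=1
t0.Δ4 s3=0 s2=0 s1=1 s5=0 s4=1 s6=1 s0=1 clk=1 s7=1
t1.Δ0 s3=0 s2=0 s1=1 s5=0 s4=1 s6=1 s0=1 clk=1 s7=1
t1.Δ1 s3=0 s2=0 s1=1 s5=0 s4=1 s6=1 s0=1 clk=0 s7=1
t2.Δ0 s3=0 s2=0 s1=1 s5=0 s4=1 s6=1 s0=1 clk=0 s7=1
t2.Δ1 s3=0 s2=0 s1=1 s5=0 s4=1 s6=1 s0=1 clk=1 s7=1
t2.Δ2 s3=1 s2=0 s1=1 s5=0 s4=1 s6=1 s0=1 clk=1 s7=1
t2.Δ3 s3=1 s2=1 s1=1 s5=0 s4=0 s6=0 s0=1 clk=1 s7=0
t2.Δ4 s3=1 s2=0 s1=1 s5=0 s4=1 s6=0 s0=1 clk=1 s7=0
t2.Δ5 s3=1 s2=0 s1=1 s5=0 s4=1 s6=1 s0=1 clk=1 s7=0
t2.Δ6 s3=1 s2=0 s1=1 s5=0 s4=0 s6=1 s0=1 clk=1 s7=0
t3.Δ0 s3=1 s2=0 s1=1 s5=0 s4=0 s6=1 s0=1 clk=1 s7=0
t3.Δ1 s3=1 s2=0 s1=1 s5=0 s4=0 s6=1 s0=1 clk=0 s7=0
t4.Δ0 s3=1 s2=0 s1=1 s5=0 s4=0 s6=1 s0=1 clk=0 s7=0
t4.Δ1 s3=1 s2=0 s1=1 s5=0 s4=0 s6=1 s0=1 clk=1 s7=0
t4.Δ2 s3=0 s2=0 s1=1 s5=1 s4=0 s6=1 s0=1 clk=1 s7=0
t4.Δ3 s3=0 s2=0 s1=1 s5=1 s4=1 s6=0 s0=1 clk=1 s7=1
t4.Δ4 s3=0 s2=0 s1=1 s5=1 s4=0 s6=1 s0=1 clk=1 s7=1
t4.Δ5 s3=0 s2=0 s1=1 s5=1 s4=1 s6=1 s0=1 clk=1 s7=1
t5.Δ0 s3=0 s2=0 s1=1 s5=1 s4=1 s6=1 s0=1 clk=1 s7=1
t5.Δ1 s3=0 s2=0 s1=1 s5=1 s4=1 s6=1 s0=1 clk=0 s7=1
t6.Δ0 s3=0 s2=0 s1=1 s5=1 s4=1 s6=1 s0=1 clk=0 s7=1
t6.Δ1 s3=0 s2=0 s1=1 s5=1 s4=1 s6=1 s0=1 clk=1 s7=1
t6.Δ2 s3=1 s2=0 s1=1 s5=0 s4=1 s6=1 s0=1 clk=1 s7=1
t6.Δ3 s3=1 s2=1 s1=1 s5=0 s4=0 s6=0 s0=1 clk=1 s7=0
t6.Δ4 s3=1 s2=0 s1=1 s5=0 s4=1 s6=0 s0=1 clk=1 s7=0
t6.Δ5 s3=1 s2=0 s1=1 s5=0 s4=1 s6=1 s0=1 clk=1 s7=0
t6.Δ6 s3=1 s2=0 s1=1 s5=0 s4=0 s6=1 s0=1 clk=1 s7=0
t7.Δ0 s3=1 s2=0 s1=1 s5=0 s4=0 s6=1 s0=1 clk=1 s7=0
t7.Δ1 s3=1 s2=0 s1=1 s5=0 s4=0 s6=1 s0=1 clk=0 s7=0
t8.Δ0 s3=1 s2=0 s1=1 s5=0 s4=0 s6=1 s0=1 clk=0 s7=0
t8.Δ1 s3=1 s2=0 s1=1 s5=0 s4=0 s6=1 s0=1 clk=1 s7=0
t8.Δ2 s3=0 s2=0 s1=1 s5=1 s4=0 s6=1 s0=1 clk=1 s7=0
t8.Δ3 s3=0 s2=0 s1=1 s5=1 s4=1 s6=0 s0=1 clk=1 s7=1
t8.Δ4 s3=0 s2=0 s1=1 s5=1 s4=0 s6=1 s0=1 clk=1 s7=1
t8.Δ5 s3=0 s2=0 s1=1 s5=1 s4=1 s6=1 s0=1 clk=1 s7=1
t9.Δ0 s3=0 s2=0 s1=1 s5=1 s4=1 s6=1 s0=1 clk=1 s7=1
t9.Δ1 s3=0 s2=0 s1=1 s5=1 s4=1 s6=1 s0=1 clk=0 s7=1
t10.Δ0 s3=0 s2=0 s1=1 s5=1 s4=1 s6=1 s0=1 clk=0 s7=1
t10.Δ1 s3=0 s2=0 s1=1 s5=1 s4=1 s6=1 s0=1 clk=1 s7=1
t10.Δ2 s3=1 s2=0 s1=1 s5=0 s4=1 s6=1 s0=1 clk=1 s7=1
t10.Δ3 s3=1 s2=1 s1=1 s5=0 s4=0 s6=0 s0=1 clk=1 s7=0
t10.Δ4 s3=1 s2=0 s1=1 s5=0 s4=1 s6=0 s0=1 clk=1 s7=0
t10.Δ5 s3=1 s2=0 s1=1 s5=0 s4=1 s6=1 s0=1 clk=1 s7=0
t10.Δ6 s3=1 s2=0 s1=1 s5=0 s4=0 s6=1 s0=1 clk=1 s7=0
t11.Δ0 s3=1 s2=0 s1=1 s5=0 s4=0 s6=1 s0=1 clk=1 s7=0
t11.Δ1 s3=1 s2=0 s1=1 s5=0 s4=0 s6=1 s0=1 clk=0 s7=0
t12.Δ0 s3=1 s2=0 s1=1 s5=0 s4=0 s6=1 s0=1 clk=0 s7=0
t12.Δ1 s3=1 s2=0 s1=1 s5=0 s4=0 s6=1 s0=1 clk=1 s7=0
t12.Δ2 s3=0 s2=0 s1=1 s5=1 s4=0 s6=1 s0=1 clk=1 s7=0
t12.Δ3 s3=0 s2=0 s1=1 s5=1 s4=1 s6=0 s0=1 clk=1 s7=1
t12.Δ4 s3=0 s2=0 s1=1 s5=1 s4=0 s6=1 s0=1 clk=1 s7=1
t12.Δ5 s3=0 s2=0 s1=1 s5=1 s4=1 s6=1 s0=1 clk=1 s7=1

1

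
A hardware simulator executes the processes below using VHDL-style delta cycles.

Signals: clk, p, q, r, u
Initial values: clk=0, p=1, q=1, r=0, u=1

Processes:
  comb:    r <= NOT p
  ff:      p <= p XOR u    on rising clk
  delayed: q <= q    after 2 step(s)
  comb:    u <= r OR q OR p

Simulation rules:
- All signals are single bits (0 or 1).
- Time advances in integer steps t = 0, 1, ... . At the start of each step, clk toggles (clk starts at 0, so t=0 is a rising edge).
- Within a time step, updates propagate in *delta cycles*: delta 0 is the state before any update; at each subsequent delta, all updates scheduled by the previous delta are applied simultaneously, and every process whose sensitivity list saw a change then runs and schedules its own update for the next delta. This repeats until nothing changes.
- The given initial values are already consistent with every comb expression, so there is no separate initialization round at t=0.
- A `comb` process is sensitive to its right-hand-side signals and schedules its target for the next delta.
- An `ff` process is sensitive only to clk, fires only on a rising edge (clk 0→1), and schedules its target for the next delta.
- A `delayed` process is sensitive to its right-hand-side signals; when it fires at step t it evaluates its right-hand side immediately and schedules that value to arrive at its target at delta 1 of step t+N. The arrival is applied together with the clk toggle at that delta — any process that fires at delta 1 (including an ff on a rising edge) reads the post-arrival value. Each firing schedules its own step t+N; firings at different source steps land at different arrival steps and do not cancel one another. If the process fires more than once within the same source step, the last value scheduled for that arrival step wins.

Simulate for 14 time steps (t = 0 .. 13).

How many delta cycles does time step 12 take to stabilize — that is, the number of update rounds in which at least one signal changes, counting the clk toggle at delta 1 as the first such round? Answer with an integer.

3

t0.Δ0 u=1 r=0 p=1 q=1 clk=0
t0.Δ1 u=1 r=0 p=1 q=1 clk=1
t0.Δ2 u=1 r=0 p=0 q=1 clk=1
t0.Δ3 u=1 r=1 p=0 q=1 clk=1
t1.Δ0 u=1 r=1 p=0 q=1 clk=1
t1.Δ1 u=1 r=1 p=0 q=1 clk=0
t2.Δ0 u=1 r=1 p=0 q=1 clk=0
t2.Δ1 u=1 r=1 p=0 q=1 clk=1
t2.Δ2 u=1 r=1 p=1 q=1 clk=1
t2.Δ3 u=1 r=0 p=1 q=1 clk=1
t3.Δ0 u=1 r=0 p=1 q=1 clk=1
t3.Δ1 u=1 r=0 p=1 q=1 clk=0
t4.Δ0 u=1 r=0 p=1 q=1 clk=0
t4.Δ1 u=1 r=0 p=1 q=1 clk=1
t4.Δ2 u=1 r=0 p=0 q=1 clk=1
t4.Δ3 u=1 r=1 p=0 q=1 clk=1
t5.Δ0 u=1 r=1 p=0 q=1 clk=1
t5.Δ1 u=1 r=1 p=0 q=1 clk=0
t6.Δ0 u=1 r=1 p=0 q=1 clk=0
t6.Δ1 u=1 r=1 p=0 q=1 clk=1
t6.Δ2 u=1 r=1 p=1 q=1 clk=1
t6.Δ3 u=1 r=0 p=1 q=1 clk=1
t7.Δ0 u=1 r=0 p=1 q=1 clk=1
t7.Δ1 u=1 r=0 p=1 q=1 clk=0
t8.Δ0 u=1 r=0 p=1 q=1 clk=0
t8.Δ1 u=1 r=0 p=1 q=1 clk=1
t8.Δ2 u=1 r=0 p=0 q=1 clk=1
t8.Δ3 u=1 r=1 p=0 q=1 clk=1
t9.Δ0 u=1 r=1 p=0 q=1 clk=1
t9.Δ1 u=1 r=1 p=0 q=1 clk=0
t10.Δ0 u=1 r=1 p=0 q=1 clk=0
t10.Δ1 u=1 r=1 p=0 q=1 clk=1
t10.Δ2 u=1 r=1 p=1 q=1 clk=1
t10.Δ3 u=1 r=0 p=1 q=1 clk=1
t11.Δ0 u=1 r=0 p=1 q=1 clk=1
t11.Δ1 u=1 r=0 p=1 q=1 clk=0
t12.Δ0 u=1 r=0 p=1 q=1 clk=0
t12.Δ1 u=1 r=0 p=1 q=1 clk=1
t12.Δ2 u=1 r=0 p=0 q=1 clk=1
t12.Δ3 u=1 r=1 p=0 q=1 clk=1
t13.Δ0 u=1 r=1 p=0 q=1 clk=1
t13.Δ1 u=1 r=1 p=0 q=1 clk=0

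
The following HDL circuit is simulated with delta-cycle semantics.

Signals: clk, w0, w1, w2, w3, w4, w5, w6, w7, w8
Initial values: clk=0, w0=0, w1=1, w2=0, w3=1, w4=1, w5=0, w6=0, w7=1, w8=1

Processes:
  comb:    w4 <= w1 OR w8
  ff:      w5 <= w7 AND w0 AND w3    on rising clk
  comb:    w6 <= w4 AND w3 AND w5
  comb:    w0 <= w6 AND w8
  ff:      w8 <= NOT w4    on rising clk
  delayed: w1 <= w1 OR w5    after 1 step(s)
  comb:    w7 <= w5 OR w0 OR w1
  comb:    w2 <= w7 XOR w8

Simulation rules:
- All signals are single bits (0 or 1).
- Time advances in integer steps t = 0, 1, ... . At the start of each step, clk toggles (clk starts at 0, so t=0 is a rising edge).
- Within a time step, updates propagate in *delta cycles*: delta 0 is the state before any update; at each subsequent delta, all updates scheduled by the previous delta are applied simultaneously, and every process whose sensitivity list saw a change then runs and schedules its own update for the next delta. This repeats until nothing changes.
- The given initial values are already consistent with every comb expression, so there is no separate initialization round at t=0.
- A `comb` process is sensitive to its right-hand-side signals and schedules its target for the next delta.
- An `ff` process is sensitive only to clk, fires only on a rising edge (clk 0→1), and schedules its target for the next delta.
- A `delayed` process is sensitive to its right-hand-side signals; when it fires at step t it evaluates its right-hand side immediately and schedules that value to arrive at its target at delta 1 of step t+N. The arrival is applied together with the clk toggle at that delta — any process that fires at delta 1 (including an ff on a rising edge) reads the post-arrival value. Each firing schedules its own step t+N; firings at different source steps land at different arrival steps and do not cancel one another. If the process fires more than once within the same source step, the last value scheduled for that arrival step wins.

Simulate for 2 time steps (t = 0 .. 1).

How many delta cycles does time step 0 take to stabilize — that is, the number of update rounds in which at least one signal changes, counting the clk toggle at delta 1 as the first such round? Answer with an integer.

3

t=0 Δ0: w8=1 w5=0 w3=1 w6=0 w0=0 w7=1 w4=1 w2=0 clk=0 w1=1
  Δ1: clk:0→1
  Δ2: w8:1→0
  Δ3: w2:0→1
  (3Δ to stable)
t=1 Δ0: w8=0 w5=0 w3=1 w6=0 w0=0 w7=1 w4=1 w2=1 clk=1 w1=1
  Δ1: clk:1→0
  (1Δ to stable)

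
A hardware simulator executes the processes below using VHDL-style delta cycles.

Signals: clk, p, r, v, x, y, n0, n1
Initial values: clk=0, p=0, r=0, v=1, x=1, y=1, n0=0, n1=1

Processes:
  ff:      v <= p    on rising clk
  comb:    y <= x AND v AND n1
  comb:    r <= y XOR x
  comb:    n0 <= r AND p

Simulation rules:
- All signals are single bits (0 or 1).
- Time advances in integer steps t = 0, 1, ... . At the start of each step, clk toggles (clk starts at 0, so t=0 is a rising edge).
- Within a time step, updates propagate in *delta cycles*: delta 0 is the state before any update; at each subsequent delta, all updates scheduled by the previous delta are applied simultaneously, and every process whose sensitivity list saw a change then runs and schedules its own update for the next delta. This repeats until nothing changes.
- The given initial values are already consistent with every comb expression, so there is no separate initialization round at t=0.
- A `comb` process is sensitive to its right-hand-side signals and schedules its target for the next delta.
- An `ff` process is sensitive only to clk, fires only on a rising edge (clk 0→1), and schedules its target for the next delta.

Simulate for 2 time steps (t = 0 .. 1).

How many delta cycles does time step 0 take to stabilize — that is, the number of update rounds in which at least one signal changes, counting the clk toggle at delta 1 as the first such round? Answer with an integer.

t=0 Δ0: v=1 r=0 n0=0 x=1 n1=1 p=0 clk=0 y=1
  Δ1: clk:0→1
  Δ2: v:1→0
  Δ3: y:1→0
  Δ4: r:0→1
  (4Δ to stable)
t=1 Δ0: v=0 r=1 n0=0 x=1 n1=1 p=0 clk=1 y=0
  Δ1: clk:1→0
  (1Δ to stable)

4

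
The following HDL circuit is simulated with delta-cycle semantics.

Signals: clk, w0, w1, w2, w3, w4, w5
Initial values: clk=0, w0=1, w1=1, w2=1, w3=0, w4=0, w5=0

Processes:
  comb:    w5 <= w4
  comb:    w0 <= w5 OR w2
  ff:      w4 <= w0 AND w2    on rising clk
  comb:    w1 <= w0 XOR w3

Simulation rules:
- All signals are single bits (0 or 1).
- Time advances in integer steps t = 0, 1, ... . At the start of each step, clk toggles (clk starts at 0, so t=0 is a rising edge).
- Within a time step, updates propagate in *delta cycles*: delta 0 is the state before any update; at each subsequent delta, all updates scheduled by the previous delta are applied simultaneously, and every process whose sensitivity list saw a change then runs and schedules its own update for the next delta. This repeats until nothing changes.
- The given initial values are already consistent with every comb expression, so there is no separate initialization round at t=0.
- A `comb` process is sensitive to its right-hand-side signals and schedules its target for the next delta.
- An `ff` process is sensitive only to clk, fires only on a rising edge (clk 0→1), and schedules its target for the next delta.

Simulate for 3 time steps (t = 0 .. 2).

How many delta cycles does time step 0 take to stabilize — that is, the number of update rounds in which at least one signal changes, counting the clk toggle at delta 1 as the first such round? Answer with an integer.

3

[bits: clk,w1,w2,w0,w3,w4,w5]
t=0: Δ0=0111000 Δ1=1111000 Δ2=1111010 Δ3=1111011 | 3Δ
t=1: Δ0=1111011 Δ1=0111011 | 1Δ
t=2: Δ0=0111011 Δ1=1111011 | 1Δ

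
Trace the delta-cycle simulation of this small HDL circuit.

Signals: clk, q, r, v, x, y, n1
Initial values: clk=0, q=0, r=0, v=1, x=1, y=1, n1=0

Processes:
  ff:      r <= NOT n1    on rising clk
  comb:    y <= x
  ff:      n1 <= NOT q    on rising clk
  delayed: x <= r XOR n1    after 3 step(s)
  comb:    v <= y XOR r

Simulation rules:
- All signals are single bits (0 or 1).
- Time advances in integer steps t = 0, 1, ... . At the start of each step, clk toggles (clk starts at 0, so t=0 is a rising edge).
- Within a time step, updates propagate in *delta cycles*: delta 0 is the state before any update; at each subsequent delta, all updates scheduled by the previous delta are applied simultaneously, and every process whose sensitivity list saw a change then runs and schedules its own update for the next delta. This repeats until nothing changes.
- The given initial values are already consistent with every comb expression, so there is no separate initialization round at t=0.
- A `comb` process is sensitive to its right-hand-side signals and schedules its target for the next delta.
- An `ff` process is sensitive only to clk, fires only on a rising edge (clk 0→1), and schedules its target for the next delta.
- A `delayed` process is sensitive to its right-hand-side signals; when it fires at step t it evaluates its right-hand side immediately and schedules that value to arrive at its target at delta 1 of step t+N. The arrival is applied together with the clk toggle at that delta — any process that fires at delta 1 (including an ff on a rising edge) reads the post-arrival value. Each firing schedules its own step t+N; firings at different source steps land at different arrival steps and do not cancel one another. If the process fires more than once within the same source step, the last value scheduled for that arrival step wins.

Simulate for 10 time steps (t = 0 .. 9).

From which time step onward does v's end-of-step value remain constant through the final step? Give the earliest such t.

t0.Δ0 v=1 n1=0 x=1 y=1 q=0 clk=0 r=0
t0.Δ1 v=1 n1=0 x=1 y=1 q=0 clk=1 r=0
t0.Δ2 v=1 n1=1 x=1 y=1 q=0 clk=1 r=1
t0.Δ3 v=0 n1=1 x=1 y=1 q=0 clk=1 r=1
t1.Δ0 v=0 n1=1 x=1 y=1 q=0 clk=1 r=1
t1.Δ1 v=0 n1=1 x=1 y=1 q=0 clk=0 r=1
t2.Δ0 v=0 n1=1 x=1 y=1 q=0 clk=0 r=1
t2.Δ1 v=0 n1=1 x=1 y=1 q=0 clk=1 r=1
t2.Δ2 v=0 n1=1 x=1 y=1 q=0 clk=1 r=0
t2.Δ3 v=1 n1=1 x=1 y=1 q=0 clk=1 r=0
t3.Δ0 v=1 n1=1 x=1 y=1 q=0 clk=1 r=0
t3.Δ1 v=1 n1=1 x=0 y=1 q=0 clk=0 r=0
t3.Δ2 v=1 n1=1 x=0 y=0 q=0 clk=0 r=0
t3.Δ3 v=0 n1=1 x=0 y=0 q=0 clk=0 r=0
t4.Δ0 v=0 n1=1 x=0 y=0 q=0 clk=0 r=0
t4.Δ1 v=0 n1=1 x=0 y=0 q=0 clk=1 r=0
t5.Δ0 v=0 n1=1 x=0 y=0 q=0 clk=1 r=0
t5.Δ1 v=0 n1=1 x=1 y=0 q=0 clk=0 r=0
t5.Δ2 v=0 n1=1 x=1 y=1 q=0 clk=0 r=0
t5.Δ3 v=1 n1=1 x=1 y=1 q=0 clk=0 r=0
t6.Δ0 v=1 n1=1 x=1 y=1 q=0 clk=0 r=0
t6.Δ1 v=1 n1=1 x=1 y=1 q=0 clk=1 r=0
t7.Δ0 v=1 n1=1 x=1 y=1 q=0 clk=1 r=0
t7.Δ1 v=1 n1=1 x=1 y=1 q=0 clk=0 r=0
t8.Δ0 v=1 n1=1 x=1 y=1 q=0 clk=0 r=0
t8.Δ1 v=1 n1=1 x=1 y=1 q=0 clk=1 r=0
t9.Δ0 v=1 n1=1 x=1 y=1 q=0 clk=1 r=0
t9.Δ1 v=1 n1=1 x=1 y=1 q=0 clk=0 r=0

5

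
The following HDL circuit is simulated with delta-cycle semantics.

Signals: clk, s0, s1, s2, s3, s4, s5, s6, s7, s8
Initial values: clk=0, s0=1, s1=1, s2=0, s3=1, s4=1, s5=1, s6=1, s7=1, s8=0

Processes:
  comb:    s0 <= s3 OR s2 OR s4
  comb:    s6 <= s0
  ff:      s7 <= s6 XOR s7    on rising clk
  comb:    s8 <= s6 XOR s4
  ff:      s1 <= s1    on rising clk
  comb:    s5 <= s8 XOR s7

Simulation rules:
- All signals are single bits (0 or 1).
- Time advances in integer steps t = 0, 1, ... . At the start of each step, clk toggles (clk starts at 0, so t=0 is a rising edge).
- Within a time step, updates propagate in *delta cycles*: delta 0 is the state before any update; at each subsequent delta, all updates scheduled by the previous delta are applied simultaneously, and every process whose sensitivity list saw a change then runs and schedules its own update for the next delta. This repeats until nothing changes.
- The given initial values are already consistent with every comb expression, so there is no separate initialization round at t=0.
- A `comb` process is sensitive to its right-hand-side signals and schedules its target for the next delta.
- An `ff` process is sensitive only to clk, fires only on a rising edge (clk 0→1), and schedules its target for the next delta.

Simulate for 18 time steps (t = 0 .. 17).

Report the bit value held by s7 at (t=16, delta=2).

0

t=0 Δ0: s7=1 s4=1 s0=1 s1=1 s5=1 s8=0 s6=1 clk=0 s2=0 s3=1
  Δ1: clk:0→1
  Δ2: s7:1→0
  Δ3: s5:1→0
  (3Δ to stable)
t=1 Δ0: s7=0 s4=1 s0=1 s1=1 s5=0 s8=0 s6=1 clk=1 s2=0 s3=1
  Δ1: clk:1→0
  (1Δ to stable)
t=2 Δ0: s7=0 s4=1 s0=1 s1=1 s5=0 s8=0 s6=1 clk=0 s2=0 s3=1
  Δ1: clk:0→1
  Δ2: s7:0→1
  Δ3: s5:0→1
  (3Δ to stable)
t=3 Δ0: s7=1 s4=1 s0=1 s1=1 s5=1 s8=0 s6=1 clk=1 s2=0 s3=1
  Δ1: clk:1→0
  (1Δ to stable)
t=4 Δ0: s7=1 s4=1 s0=1 s1=1 s5=1 s8=0 s6=1 clk=0 s2=0 s3=1
  Δ1: clk:0→1
  Δ2: s7:1→0
  Δ3: s5:1→0
  (3Δ to stable)
t=5 Δ0: s7=0 s4=1 s0=1 s1=1 s5=0 s8=0 s6=1 clk=1 s2=0 s3=1
  Δ1: clk:1→0
  (1Δ to stable)
t=6 Δ0: s7=0 s4=1 s0=1 s1=1 s5=0 s8=0 s6=1 clk=0 s2=0 s3=1
  Δ1: clk:0→1
  Δ2: s7:0→1
  Δ3: s5:0→1
  (3Δ to stable)
t=7 Δ0: s7=1 s4=1 s0=1 s1=1 s5=1 s8=0 s6=1 clk=1 s2=0 s3=1
  Δ1: clk:1→0
  (1Δ to stable)
t=8 Δ0: s7=1 s4=1 s0=1 s1=1 s5=1 s8=0 s6=1 clk=0 s2=0 s3=1
  Δ1: clk:0→1
  Δ2: s7:1→0
  Δ3: s5:1→0
  (3Δ to stable)
t=9 Δ0: s7=0 s4=1 s0=1 s1=1 s5=0 s8=0 s6=1 clk=1 s2=0 s3=1
  Δ1: clk:1→0
  (1Δ to stable)
t=10 Δ0: s7=0 s4=1 s0=1 s1=1 s5=0 s8=0 s6=1 clk=0 s2=0 s3=1
  Δ1: clk:0→1
  Δ2: s7:0→1
  Δ3: s5:0→1
  (3Δ to stable)
t=11 Δ0: s7=1 s4=1 s0=1 s1=1 s5=1 s8=0 s6=1 clk=1 s2=0 s3=1
  Δ1: clk:1→0
  (1Δ to stable)
t=12 Δ0: s7=1 s4=1 s0=1 s1=1 s5=1 s8=0 s6=1 clk=0 s2=0 s3=1
  Δ1: clk:0→1
  Δ2: s7:1→0
  Δ3: s5:1→0
  (3Δ to stable)
t=13 Δ0: s7=0 s4=1 s0=1 s1=1 s5=0 s8=0 s6=1 clk=1 s2=0 s3=1
  Δ1: clk:1→0
  (1Δ to stable)
t=14 Δ0: s7=0 s4=1 s0=1 s1=1 s5=0 s8=0 s6=1 clk=0 s2=0 s3=1
  Δ1: clk:0→1
  Δ2: s7:0→1
  Δ3: s5:0→1
  (3Δ to stable)
t=15 Δ0: s7=1 s4=1 s0=1 s1=1 s5=1 s8=0 s6=1 clk=1 s2=0 s3=1
  Δ1: clk:1→0
  (1Δ to stable)
t=16 Δ0: s7=1 s4=1 s0=1 s1=1 s5=1 s8=0 s6=1 clk=0 s2=0 s3=1
  Δ1: clk:0→1
  Δ2: s7:1→0
  Δ3: s5:1→0
  (3Δ to stable)
t=17 Δ0: s7=0 s4=1 s0=1 s1=1 s5=0 s8=0 s6=1 clk=1 s2=0 s3=1
  Δ1: clk:1→0
  (1Δ to stable)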